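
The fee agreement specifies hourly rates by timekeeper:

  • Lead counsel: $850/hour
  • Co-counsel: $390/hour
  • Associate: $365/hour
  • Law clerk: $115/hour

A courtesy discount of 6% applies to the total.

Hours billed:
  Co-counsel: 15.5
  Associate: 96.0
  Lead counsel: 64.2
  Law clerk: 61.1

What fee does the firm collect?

Lead counsel: 64.2 × $850 = $54,570.00
Co-counsel: 15.5 × $390 = $6,045.00
Associate: 96.0 × $365 = $35,040.00
Law clerk: 61.1 × $115 = $7,026.50
Subtotal: $102,681.50
Less 6% discount: −$6,160.89
Total: $102,681.50 − $6,160.89 = $96,520.61

$96,520.61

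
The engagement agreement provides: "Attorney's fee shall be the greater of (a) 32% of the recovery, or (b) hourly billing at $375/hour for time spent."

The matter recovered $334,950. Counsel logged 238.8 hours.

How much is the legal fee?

$107,184.00

(a) 32% of $334,950 = $107,184.00
(b) 238.8 × $375 = $89,550.00
The greater is (a): $107,184.00.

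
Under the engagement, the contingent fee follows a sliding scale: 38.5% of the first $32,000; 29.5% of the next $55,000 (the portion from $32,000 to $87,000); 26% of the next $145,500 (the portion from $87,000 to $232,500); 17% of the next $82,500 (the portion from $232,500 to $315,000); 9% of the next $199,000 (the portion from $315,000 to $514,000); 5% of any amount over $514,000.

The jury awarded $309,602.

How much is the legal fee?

$79,482.34

First $32,000 at 38.5% = $12,320.00
Next $55,000 at 29.5% = $16,225.00
Next $145,500 at 26% = $37,830.00
Remaining $77,102 at 17% = $13,107.34
Fee: $12,320.00 + $16,225.00 + $37,830.00 + $13,107.34 = $79,482.34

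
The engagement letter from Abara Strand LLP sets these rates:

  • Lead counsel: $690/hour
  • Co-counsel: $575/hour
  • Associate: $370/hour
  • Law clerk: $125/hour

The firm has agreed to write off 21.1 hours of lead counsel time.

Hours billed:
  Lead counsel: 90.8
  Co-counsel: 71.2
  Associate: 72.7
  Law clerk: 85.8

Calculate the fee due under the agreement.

$126,657.00

Lead counsel: 90.8 × $690 = $62,652.00
Co-counsel: 71.2 × $575 = $40,940.00
Associate: 72.7 × $370 = $26,899.00
Law clerk: 85.8 × $125 = $10,725.00
Subtotal: $141,216.00
Write-off: 21.1 × $690 = $14,559.00
Total: $141,216.00 − $14,559.00 = $126,657.00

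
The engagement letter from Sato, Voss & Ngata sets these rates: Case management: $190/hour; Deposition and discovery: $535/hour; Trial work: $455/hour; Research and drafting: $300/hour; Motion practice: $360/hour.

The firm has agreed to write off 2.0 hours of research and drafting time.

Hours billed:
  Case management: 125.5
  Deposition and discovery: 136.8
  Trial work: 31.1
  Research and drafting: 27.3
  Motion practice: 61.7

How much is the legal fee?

Case management: 125.5 × $190 = $23,845.00
Deposition and discovery: 136.8 × $535 = $73,188.00
Trial work: 31.1 × $455 = $14,150.50
Research and drafting: 27.3 × $300 = $8,190.00
Motion practice: 61.7 × $360 = $22,212.00
Subtotal: $141,585.50
Write-off: 2.0 × $300 = $600.00
Total: $141,585.50 − $600.00 = $140,985.50

$140,985.50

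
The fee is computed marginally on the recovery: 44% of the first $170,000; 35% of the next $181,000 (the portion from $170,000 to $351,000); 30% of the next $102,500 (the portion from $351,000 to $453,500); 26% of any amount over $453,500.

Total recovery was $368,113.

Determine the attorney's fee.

$143,283.90

First $170,000 at 44% = $74,800.00
Next $181,000 at 35% = $63,350.00
Remaining $17,113 at 30% = $5,133.90
Fee: $74,800.00 + $63,350.00 + $5,133.90 = $143,283.90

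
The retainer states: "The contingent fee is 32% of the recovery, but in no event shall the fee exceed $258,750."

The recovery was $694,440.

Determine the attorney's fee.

$222,220.80

32% of $694,440 = $222,220.80
That is under the $258,750 cap.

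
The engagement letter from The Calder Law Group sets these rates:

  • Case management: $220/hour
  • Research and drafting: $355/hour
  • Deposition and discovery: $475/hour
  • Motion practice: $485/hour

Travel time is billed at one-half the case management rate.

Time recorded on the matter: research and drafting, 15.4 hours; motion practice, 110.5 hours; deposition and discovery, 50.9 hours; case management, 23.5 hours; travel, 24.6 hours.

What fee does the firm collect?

$91,113.00

Case management: 23.5 × $220 = $5,170.00
Research and drafting: 15.4 × $355 = $5,467.00
Deposition and discovery: 50.9 × $475 = $24,177.50
Motion practice: 110.5 × $485 = $53,592.50
Subtotal: $5,170.00 + $5,467.00 + $24,177.50 + $53,592.50 = $88,407.00
Travel: 24.6 × ($220 ÷ 2) = 24.6 × $110.00 = $2,706.00
Total: $88,407.00 + $2,706.00 = $91,113.00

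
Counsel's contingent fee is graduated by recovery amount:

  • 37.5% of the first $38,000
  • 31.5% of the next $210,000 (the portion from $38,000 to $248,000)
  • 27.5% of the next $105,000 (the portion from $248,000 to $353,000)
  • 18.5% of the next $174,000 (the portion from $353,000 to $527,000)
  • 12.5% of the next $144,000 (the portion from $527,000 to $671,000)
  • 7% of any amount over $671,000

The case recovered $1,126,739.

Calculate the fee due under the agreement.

First $38,000 at 37.5% = $14,250.00
Next $210,000 at 31.5% = $66,150.00
Next $105,000 at 27.5% = $28,875.00
Next $174,000 at 18.5% = $32,190.00
Next $144,000 at 12.5% = $18,000.00
Remaining $455,739 at 7% = $31,901.73
Fee: $14,250.00 + $66,150.00 + $28,875.00 + $32,190.00 + $18,000.00 + $31,901.73 = $191,366.73

$191,366.73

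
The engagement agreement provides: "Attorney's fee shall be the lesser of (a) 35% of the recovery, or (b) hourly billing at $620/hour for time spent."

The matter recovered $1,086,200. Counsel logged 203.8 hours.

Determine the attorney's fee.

$126,356.00

(a) 35% of $1,086,200 = $380,170.00
(b) 203.8 × $620 = $126,356.00
The lesser is (b): $126,356.00.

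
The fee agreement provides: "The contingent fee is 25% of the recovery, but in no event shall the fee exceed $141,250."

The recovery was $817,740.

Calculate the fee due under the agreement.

$141,250.00

25% of $817,740 = $204,435.00
That exceeds the $141,250 cap, so the fee is capped at $141,250.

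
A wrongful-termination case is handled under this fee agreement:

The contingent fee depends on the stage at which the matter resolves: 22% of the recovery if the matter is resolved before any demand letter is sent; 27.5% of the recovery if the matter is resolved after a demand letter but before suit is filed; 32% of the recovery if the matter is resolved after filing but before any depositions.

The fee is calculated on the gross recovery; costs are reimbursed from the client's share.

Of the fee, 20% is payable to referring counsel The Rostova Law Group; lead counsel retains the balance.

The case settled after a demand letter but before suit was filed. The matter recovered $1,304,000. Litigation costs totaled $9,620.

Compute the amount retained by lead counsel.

$286,880.00

Fee base is the gross recovery, $1,304,000; costs are reimbursed separately.
The matter settled after a demand letter but before suit was filed, so the 27.5% rate applies.
$1,304,000 × 27.5% = $358,600.00
Referral share: 20% of $358,600.00 = $71,720.00; lead counsel retains $358,600.00 − $71,720.00 = $286,880.00.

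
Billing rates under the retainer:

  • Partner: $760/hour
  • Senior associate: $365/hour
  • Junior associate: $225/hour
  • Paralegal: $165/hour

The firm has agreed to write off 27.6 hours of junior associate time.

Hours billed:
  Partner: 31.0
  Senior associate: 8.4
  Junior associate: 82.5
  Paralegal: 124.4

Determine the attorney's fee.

Partner: 31.0 × $760 = $23,560.00
Senior associate: 8.4 × $365 = $3,066.00
Junior associate: 82.5 × $225 = $18,562.50
Paralegal: 124.4 × $165 = $20,526.00
Subtotal: $65,714.50
Write-off: 27.6 × $225 = $6,210.00
Total: $65,714.50 − $6,210.00 = $59,504.50

$59,504.50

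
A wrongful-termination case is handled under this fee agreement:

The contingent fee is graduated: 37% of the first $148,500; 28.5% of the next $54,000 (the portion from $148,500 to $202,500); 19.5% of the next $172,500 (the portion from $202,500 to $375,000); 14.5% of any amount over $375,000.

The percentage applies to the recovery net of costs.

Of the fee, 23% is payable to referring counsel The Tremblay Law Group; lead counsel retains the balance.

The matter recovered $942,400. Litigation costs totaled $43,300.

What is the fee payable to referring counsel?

Fee base (net of costs): $942,400 − $43,300 = $899,100
First $148,500 at 37% = $54,945.00
Next $54,000 at 28.5% = $15,390.00
Next $172,500 at 19.5% = $33,637.50
Remaining $524,100 at 14.5% = $75,994.50
Fee: $54,945.00 + $15,390.00 + $33,637.50 + $75,994.50 = $179,967.00
Referral share: 23% of $179,967.00 = $41,392.41; lead counsel retains $179,967.00 − $41,392.41 = $138,574.59.

$41,392.41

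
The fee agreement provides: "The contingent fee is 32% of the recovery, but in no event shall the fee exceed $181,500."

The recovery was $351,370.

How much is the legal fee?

32% of $351,370 = $112,438.40
That is under the $181,500 cap.

$112,438.40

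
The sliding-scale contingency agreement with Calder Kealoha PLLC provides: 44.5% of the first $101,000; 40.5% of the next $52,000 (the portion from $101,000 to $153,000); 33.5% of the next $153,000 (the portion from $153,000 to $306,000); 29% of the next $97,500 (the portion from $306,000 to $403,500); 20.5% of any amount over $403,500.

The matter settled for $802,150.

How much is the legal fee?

First $101,000 at 44.5% = $44,945.00
Next $52,000 at 40.5% = $21,060.00
Next $153,000 at 33.5% = $51,255.00
Next $97,500 at 29% = $28,275.00
Remaining $398,650 at 20.5% = $81,723.25
Fee: $44,945.00 + $21,060.00 + $51,255.00 + $28,275.00 + $81,723.25 = $227,258.25

$227,258.25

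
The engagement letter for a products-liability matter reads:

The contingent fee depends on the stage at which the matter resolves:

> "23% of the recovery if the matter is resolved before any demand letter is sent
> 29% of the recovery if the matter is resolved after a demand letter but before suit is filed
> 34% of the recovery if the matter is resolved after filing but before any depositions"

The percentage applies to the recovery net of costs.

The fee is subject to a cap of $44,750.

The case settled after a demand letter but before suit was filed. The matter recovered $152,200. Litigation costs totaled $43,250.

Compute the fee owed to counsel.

$31,595.50

Fee base (net of costs): $152,200 − $43,250 = $108,950
The matter settled after a demand letter but before suit was filed, so the 29% rate applies.
$108,950 × 29% = $31,595.50
$31,595.50 is under the $44,750 cap.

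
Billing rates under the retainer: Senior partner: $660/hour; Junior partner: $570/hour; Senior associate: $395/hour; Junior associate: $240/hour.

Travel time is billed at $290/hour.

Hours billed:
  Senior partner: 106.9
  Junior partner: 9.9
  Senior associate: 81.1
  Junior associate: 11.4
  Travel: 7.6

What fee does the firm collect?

$113,171.50

Senior partner: 106.9 × $660 = $70,554.00
Junior partner: 9.9 × $570 = $5,643.00
Senior associate: 81.1 × $395 = $32,034.50
Junior associate: 11.4 × $240 = $2,736.00
Subtotal: $70,554.00 + $5,643.00 + $32,034.50 + $2,736.00 = $110,967.50
Travel: 7.6 × $290 = $2,204.00
Total: $110,967.50 + $2,204.00 = $113,171.50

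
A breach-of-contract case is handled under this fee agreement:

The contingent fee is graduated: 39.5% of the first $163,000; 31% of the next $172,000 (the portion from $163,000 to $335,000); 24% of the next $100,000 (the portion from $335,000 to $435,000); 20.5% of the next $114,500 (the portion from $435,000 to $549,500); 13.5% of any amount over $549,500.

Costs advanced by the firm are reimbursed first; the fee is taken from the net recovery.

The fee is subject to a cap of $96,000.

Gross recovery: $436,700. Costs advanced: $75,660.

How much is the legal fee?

$96,000.00

Fee base (net of costs): $436,700 − $75,660 = $361,040
First $163,000 at 39.5% = $64,385.00
Next $172,000 at 31% = $53,320.00
Remaining $26,040 at 24% = $6,249.60
Fee: $64,385.00 + $53,320.00 + $6,249.60 = $123,954.60
$123,954.60 exceeds the $96,000 cap, so the fee is capped at $96,000.00.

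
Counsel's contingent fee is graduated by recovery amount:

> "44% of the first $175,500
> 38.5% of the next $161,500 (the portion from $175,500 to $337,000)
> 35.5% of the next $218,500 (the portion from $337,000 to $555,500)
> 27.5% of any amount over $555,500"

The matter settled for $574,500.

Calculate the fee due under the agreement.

$222,190.00

First $175,500 at 44% = $77,220.00
Next $161,500 at 38.5% = $62,177.50
Next $218,500 at 35.5% = $77,567.50
Remaining $19,000 at 27.5% = $5,225.00
Fee: $77,220.00 + $62,177.50 + $77,567.50 + $5,225.00 = $222,190.00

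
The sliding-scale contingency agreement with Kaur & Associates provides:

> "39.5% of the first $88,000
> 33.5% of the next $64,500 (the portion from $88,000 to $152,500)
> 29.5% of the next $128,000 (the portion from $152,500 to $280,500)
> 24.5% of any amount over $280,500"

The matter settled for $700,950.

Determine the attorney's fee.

First $88,000 at 39.5% = $34,760.00
Next $64,500 at 33.5% = $21,607.50
Next $128,000 at 29.5% = $37,760.00
Remaining $420,450 at 24.5% = $103,010.25
Fee: $34,760.00 + $21,607.50 + $37,760.00 + $103,010.25 = $197,137.75

$197,137.75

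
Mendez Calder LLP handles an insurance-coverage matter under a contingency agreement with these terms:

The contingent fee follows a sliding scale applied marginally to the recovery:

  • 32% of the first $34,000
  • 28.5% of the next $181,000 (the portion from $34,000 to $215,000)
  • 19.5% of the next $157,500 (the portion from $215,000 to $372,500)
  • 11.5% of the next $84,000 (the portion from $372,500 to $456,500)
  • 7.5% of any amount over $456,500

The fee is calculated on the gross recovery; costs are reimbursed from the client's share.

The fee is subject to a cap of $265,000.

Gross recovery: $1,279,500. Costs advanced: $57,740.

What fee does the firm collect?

Fee base is the gross recovery, $1,279,500; costs are reimbursed separately.
First $34,000 at 32% = $10,880.00
Next $181,000 at 28.5% = $51,585.00
Next $157,500 at 19.5% = $30,712.50
Next $84,000 at 11.5% = $9,660.00
Remaining $823,000 at 7.5% = $61,725.00
Fee: $10,880.00 + $51,585.00 + $30,712.50 + $9,660.00 + $61,725.00 = $164,562.50
$164,562.50 is under the $265,000 cap.

$164,562.50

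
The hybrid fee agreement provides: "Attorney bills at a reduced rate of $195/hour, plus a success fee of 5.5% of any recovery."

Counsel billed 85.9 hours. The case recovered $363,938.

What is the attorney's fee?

$36,767.09

Hourly: 85.9 × $195 = $16,750.50
Success fee: 5.5% of $363,938 = $20,016.59
Total: $16,750.50 + $20,016.59 = $36,767.09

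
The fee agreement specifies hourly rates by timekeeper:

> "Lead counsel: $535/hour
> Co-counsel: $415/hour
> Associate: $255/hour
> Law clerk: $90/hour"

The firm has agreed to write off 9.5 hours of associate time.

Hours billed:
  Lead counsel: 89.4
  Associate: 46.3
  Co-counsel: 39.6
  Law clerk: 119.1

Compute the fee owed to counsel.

$84,366.00

Lead counsel: 89.4 × $535 = $47,829.00
Co-counsel: 39.6 × $415 = $16,434.00
Associate: 46.3 × $255 = $11,806.50
Law clerk: 119.1 × $90 = $10,719.00
Subtotal: $86,788.50
Write-off: 9.5 × $255 = $2,422.50
Total: $86,788.50 − $2,422.50 = $84,366.00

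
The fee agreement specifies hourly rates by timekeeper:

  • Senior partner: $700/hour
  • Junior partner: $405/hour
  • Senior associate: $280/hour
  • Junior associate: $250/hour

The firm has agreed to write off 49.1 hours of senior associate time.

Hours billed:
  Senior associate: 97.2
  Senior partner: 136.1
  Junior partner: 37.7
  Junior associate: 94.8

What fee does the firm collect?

$147,706.50

Senior partner: 136.1 × $700 = $95,270.00
Junior partner: 37.7 × $405 = $15,268.50
Senior associate: 97.2 × $280 = $27,216.00
Junior associate: 94.8 × $250 = $23,700.00
Subtotal: $161,454.50
Write-off: 49.1 × $280 = $13,748.00
Total: $161,454.50 − $13,748.00 = $147,706.50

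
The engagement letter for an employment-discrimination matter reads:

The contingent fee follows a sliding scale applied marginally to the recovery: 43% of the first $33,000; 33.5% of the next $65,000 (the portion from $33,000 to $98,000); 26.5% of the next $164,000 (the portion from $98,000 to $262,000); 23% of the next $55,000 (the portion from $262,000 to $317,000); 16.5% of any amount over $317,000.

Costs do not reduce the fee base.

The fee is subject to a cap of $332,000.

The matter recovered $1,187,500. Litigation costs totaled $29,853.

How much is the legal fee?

$235,707.50

Fee base is the gross recovery, $1,187,500; costs are reimbursed separately.
First $33,000 at 43% = $14,190.00
Next $65,000 at 33.5% = $21,775.00
Next $164,000 at 26.5% = $43,460.00
Next $55,000 at 23% = $12,650.00
Remaining $870,500 at 16.5% = $143,632.50
Fee: $14,190.00 + $21,775.00 + $43,460.00 + $12,650.00 + $143,632.50 = $235,707.50
$235,707.50 is under the $332,000 cap.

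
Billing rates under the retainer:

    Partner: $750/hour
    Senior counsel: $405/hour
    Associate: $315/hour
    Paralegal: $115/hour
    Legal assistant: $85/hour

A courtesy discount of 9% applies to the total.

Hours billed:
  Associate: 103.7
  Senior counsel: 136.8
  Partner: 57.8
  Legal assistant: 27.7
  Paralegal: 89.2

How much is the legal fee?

$131,069.12

Partner: 57.8 × $750 = $43,350.00
Senior counsel: 136.8 × $405 = $55,404.00
Associate: 103.7 × $315 = $32,665.50
Paralegal: 89.2 × $115 = $10,258.00
Legal assistant: 27.7 × $85 = $2,354.50
Subtotal: $144,032.00
Less 9% discount: −$12,962.88
Total: $144,032.00 − $12,962.88 = $131,069.12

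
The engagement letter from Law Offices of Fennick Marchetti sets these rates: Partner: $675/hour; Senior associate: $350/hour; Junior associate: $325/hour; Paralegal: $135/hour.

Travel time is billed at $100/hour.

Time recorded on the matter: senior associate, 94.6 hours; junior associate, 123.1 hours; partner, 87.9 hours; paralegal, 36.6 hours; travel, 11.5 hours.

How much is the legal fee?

$138,541.00

Partner: 87.9 × $675 = $59,332.50
Senior associate: 94.6 × $350 = $33,110.00
Junior associate: 123.1 × $325 = $40,007.50
Paralegal: 36.6 × $135 = $4,941.00
Subtotal: $59,332.50 + $33,110.00 + $40,007.50 + $4,941.00 = $137,391.00
Travel: 11.5 × $100 = $1,150.00
Total: $137,391.00 + $1,150.00 = $138,541.00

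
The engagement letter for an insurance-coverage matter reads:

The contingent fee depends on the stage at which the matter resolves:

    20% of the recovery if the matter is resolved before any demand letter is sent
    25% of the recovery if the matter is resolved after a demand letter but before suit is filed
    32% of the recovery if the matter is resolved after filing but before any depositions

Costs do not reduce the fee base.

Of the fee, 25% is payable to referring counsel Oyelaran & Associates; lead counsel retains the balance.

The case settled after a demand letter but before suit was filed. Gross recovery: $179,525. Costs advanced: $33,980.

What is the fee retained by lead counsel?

$33,660.94

Fee base is the gross recovery, $179,525; costs are reimbursed separately.
The matter settled after a demand letter but before suit was filed, so the 25% rate applies.
$179,525 × 25% = $44,881.25
Referral share: 25% of $44,881.25 = $11,220.31; lead counsel retains $44,881.25 − $11,220.31 = $33,660.94.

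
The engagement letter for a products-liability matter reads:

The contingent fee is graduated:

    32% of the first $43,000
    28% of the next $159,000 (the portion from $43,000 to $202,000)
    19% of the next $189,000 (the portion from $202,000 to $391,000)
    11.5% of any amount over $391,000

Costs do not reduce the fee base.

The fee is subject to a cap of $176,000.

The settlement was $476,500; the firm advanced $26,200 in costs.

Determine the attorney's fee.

Fee base is the gross recovery, $476,500; costs are reimbursed separately.
First $43,000 at 32% = $13,760.00
Next $159,000 at 28% = $44,520.00
Next $189,000 at 19% = $35,910.00
Remaining $85,500 at 11.5% = $9,832.50
Fee: $13,760.00 + $44,520.00 + $35,910.00 + $9,832.50 = $104,022.50
$104,022.50 is under the $176,000 cap.

$104,022.50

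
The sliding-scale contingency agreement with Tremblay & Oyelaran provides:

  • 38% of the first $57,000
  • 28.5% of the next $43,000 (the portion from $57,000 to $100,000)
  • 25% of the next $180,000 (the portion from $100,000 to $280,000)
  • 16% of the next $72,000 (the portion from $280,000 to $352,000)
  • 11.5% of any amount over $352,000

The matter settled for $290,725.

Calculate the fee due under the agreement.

$80,631.00

First $57,000 at 38% = $21,660.00
Next $43,000 at 28.5% = $12,255.00
Next $180,000 at 25% = $45,000.00
Remaining $10,725 at 16% = $1,716.00
Fee: $21,660.00 + $12,255.00 + $45,000.00 + $1,716.00 = $80,631.00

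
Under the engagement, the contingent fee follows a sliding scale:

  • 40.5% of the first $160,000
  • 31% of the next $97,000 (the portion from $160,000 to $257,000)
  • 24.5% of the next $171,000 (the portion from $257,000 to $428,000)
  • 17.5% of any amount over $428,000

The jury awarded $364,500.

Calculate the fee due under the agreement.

First $160,000 at 40.5% = $64,800.00
Next $97,000 at 31% = $30,070.00
Remaining $107,500 at 24.5% = $26,337.50
Fee: $64,800.00 + $30,070.00 + $26,337.50 = $121,207.50

$121,207.50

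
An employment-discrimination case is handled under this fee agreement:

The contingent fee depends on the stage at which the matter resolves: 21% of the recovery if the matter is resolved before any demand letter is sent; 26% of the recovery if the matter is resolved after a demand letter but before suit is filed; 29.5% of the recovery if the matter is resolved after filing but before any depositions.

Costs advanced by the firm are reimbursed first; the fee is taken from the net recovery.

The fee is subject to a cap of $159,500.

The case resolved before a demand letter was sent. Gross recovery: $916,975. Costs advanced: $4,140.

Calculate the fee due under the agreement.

$159,500.00

Fee base (net of costs): $916,975 − $4,140 = $912,835
The matter resolved before a demand letter was sent, so the 21% rate applies.
$912,835 × 21% = $191,695.35
$191,695.35 exceeds the $159,500 cap, so the fee is capped at $159,500.00.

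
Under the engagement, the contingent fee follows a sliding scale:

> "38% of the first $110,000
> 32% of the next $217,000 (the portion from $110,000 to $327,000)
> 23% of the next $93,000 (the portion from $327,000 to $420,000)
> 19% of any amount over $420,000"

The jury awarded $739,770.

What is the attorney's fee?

First $110,000 at 38% = $41,800.00
Next $217,000 at 32% = $69,440.00
Next $93,000 at 23% = $21,390.00
Remaining $319,770 at 19% = $60,756.30
Fee: $41,800.00 + $69,440.00 + $21,390.00 + $60,756.30 = $193,386.30

$193,386.30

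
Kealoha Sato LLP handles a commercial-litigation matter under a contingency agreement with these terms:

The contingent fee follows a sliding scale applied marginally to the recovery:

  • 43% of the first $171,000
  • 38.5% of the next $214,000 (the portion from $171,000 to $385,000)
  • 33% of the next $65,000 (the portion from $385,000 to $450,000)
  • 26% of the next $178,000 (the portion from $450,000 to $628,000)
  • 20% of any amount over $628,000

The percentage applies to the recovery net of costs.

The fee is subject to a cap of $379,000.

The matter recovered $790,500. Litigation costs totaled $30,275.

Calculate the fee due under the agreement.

Fee base (net of costs): $790,500 − $30,275 = $760,225
First $171,000 at 43% = $73,530.00
Next $214,000 at 38.5% = $82,390.00
Next $65,000 at 33% = $21,450.00
Next $178,000 at 26% = $46,280.00
Remaining $132,225 at 20% = $26,445.00
Fee: $73,530.00 + $82,390.00 + $21,450.00 + $46,280.00 + $26,445.00 = $250,095.00
$250,095.00 is under the $379,000 cap.

$250,095.00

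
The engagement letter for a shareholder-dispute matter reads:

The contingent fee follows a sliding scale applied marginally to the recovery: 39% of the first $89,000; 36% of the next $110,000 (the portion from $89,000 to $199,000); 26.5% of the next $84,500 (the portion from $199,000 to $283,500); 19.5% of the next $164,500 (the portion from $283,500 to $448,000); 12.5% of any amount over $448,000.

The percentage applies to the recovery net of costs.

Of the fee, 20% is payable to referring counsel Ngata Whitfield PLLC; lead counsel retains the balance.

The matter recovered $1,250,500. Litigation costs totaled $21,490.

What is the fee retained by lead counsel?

Fee base (net of costs): $1,250,500 − $21,490 = $1,229,010
First $89,000 at 39% = $34,710.00
Next $110,000 at 36% = $39,600.00
Next $84,500 at 26.5% = $22,392.50
Next $164,500 at 19.5% = $32,077.50
Remaining $781,010 at 12.5% = $97,626.25
Fee: $34,710.00 + $39,600.00 + $22,392.50 + $32,077.50 + $97,626.25 = $226,406.25
Referral share: 20% of $226,406.25 = $45,281.25; lead counsel retains $226,406.25 − $45,281.25 = $181,125.00.

$181,125.00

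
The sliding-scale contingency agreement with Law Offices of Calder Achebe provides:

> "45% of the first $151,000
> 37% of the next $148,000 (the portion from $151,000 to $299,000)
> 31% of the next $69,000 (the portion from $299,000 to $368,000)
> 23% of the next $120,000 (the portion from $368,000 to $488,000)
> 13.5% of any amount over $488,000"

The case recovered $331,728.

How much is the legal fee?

First $151,000 at 45% = $67,950.00
Next $148,000 at 37% = $54,760.00
Remaining $32,728 at 31% = $10,145.68
Fee: $67,950.00 + $54,760.00 + $10,145.68 = $132,855.68

$132,855.68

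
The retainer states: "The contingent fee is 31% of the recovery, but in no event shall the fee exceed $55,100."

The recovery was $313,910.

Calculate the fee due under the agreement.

31% of $313,910 = $97,312.10
That exceeds the $55,100 cap, so the fee is capped at $55,100.

$55,100.00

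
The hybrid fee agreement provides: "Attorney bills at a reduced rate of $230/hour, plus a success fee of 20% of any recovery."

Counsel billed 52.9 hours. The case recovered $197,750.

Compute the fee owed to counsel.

$51,717.00

Hourly: 52.9 × $230 = $12,167.00
Success fee: 20% of $197,750 = $39,550.00
Total: $12,167.00 + $39,550.00 = $51,717.00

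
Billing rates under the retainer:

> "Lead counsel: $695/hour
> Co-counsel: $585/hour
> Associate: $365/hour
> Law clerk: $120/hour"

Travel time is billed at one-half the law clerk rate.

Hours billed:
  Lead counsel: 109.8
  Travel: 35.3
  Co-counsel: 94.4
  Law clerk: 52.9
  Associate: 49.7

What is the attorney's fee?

Lead counsel: 109.8 × $695 = $76,311.00
Co-counsel: 94.4 × $585 = $55,224.00
Associate: 49.7 × $365 = $18,140.50
Law clerk: 52.9 × $120 = $6,348.00
Subtotal: $76,311.00 + $55,224.00 + $18,140.50 + $6,348.00 = $156,023.50
Travel: 35.3 × ($120 ÷ 2) = 35.3 × $60.00 = $2,118.00
Total: $156,023.50 + $2,118.00 = $158,141.50

$158,141.50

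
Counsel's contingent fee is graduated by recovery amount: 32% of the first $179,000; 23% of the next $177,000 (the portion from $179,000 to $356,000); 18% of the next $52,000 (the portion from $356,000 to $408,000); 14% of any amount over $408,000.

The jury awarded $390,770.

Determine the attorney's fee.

$104,248.60

First $179,000 at 32% = $57,280.00
Next $177,000 at 23% = $40,710.00
Remaining $34,770 at 18% = $6,258.60
Fee: $57,280.00 + $40,710.00 + $6,258.60 = $104,248.60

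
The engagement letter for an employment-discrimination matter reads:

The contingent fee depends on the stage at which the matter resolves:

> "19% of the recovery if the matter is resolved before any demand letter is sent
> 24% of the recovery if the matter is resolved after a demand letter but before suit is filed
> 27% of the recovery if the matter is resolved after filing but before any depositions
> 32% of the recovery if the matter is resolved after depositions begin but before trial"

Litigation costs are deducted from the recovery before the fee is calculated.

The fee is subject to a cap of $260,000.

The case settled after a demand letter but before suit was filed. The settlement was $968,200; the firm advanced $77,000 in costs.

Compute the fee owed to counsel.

Fee base (net of costs): $968,200 − $77,000 = $891,200
The matter settled after a demand letter but before suit was filed, so the 24% rate applies.
$891,200 × 24% = $213,888.00
$213,888.00 is under the $260,000 cap.

$213,888.00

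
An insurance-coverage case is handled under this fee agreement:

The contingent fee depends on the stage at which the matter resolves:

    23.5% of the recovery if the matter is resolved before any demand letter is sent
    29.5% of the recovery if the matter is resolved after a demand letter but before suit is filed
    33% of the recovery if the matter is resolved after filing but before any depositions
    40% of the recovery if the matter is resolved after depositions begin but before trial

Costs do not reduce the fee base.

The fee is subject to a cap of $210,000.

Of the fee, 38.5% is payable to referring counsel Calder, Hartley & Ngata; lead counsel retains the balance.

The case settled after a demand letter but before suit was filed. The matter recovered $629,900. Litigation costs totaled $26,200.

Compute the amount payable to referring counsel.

$71,540.89

Fee base is the gross recovery, $629,900; costs are reimbursed separately.
The matter settled after a demand letter but before suit was filed, so the 29.5% rate applies.
$629,900 × 29.5% = $185,820.50
$185,820.50 is under the $210,000 cap.
Referral share: 38.5% of $185,820.50 = $71,540.89; lead counsel retains $185,820.50 − $71,540.89 = $114,279.61.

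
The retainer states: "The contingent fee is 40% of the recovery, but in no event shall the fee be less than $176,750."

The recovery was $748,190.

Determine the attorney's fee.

40% of $748,190 = $299,276.00
That exceeds the $176,750 minimum.

$299,276.00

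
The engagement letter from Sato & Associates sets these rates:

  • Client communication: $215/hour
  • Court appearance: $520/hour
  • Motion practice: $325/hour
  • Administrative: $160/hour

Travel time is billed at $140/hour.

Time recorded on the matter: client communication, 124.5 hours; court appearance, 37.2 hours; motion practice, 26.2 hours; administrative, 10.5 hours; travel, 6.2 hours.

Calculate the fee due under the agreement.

Client communication: 124.5 × $215 = $26,767.50
Court appearance: 37.2 × $520 = $19,344.00
Motion practice: 26.2 × $325 = $8,515.00
Administrative: 10.5 × $160 = $1,680.00
Subtotal: $26,767.50 + $19,344.00 + $8,515.00 + $1,680.00 = $56,306.50
Travel: 6.2 × $140 = $868.00
Total: $56,306.50 + $868.00 = $57,174.50

$57,174.50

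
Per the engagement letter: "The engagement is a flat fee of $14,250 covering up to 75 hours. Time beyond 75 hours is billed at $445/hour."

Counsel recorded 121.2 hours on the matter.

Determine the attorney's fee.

Flat fee: $14,250.00
Excess hours: 121.2 − 75 = 46.2
Overrun: 46.2 × $445 = $20,559.00
Total: $14,250.00 + $20,559.00 = $34,809.00

$34,809.00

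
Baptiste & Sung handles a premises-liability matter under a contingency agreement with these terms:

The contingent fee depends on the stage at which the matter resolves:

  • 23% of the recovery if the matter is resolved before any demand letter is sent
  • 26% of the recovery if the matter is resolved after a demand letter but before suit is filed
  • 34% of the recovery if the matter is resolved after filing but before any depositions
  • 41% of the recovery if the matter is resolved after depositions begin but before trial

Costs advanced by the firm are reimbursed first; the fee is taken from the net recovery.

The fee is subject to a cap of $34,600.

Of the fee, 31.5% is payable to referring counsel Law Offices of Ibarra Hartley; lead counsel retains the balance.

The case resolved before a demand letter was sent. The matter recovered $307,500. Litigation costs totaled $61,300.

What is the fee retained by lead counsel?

Fee base (net of costs): $307,500 − $61,300 = $246,200
The matter resolved before a demand letter was sent, so the 23% rate applies.
$246,200 × 23% = $56,626.00
$56,626.00 exceeds the $34,600 cap, so the fee is capped at $34,600.00.
Referral share: 31.5% of $34,600.00 = $10,899.00; lead counsel retains $34,600.00 − $10,899.00 = $23,701.00.

$23,701.00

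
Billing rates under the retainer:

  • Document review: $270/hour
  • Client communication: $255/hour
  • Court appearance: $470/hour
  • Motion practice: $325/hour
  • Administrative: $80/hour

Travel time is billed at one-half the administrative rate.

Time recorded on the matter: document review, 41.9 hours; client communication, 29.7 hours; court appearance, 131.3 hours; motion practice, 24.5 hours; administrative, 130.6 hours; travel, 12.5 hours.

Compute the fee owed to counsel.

Document review: 41.9 × $270 = $11,313.00
Client communication: 29.7 × $255 = $7,573.50
Court appearance: 131.3 × $470 = $61,711.00
Motion practice: 24.5 × $325 = $7,962.50
Administrative: 130.6 × $80 = $10,448.00
Subtotal: $11,313.00 + $7,573.50 + $61,711.00 + $7,962.50 + $10,448.00 = $99,008.00
Travel: 12.5 × ($80 ÷ 2) = 12.5 × $40.00 = $500.00
Total: $99,008.00 + $500.00 = $99,508.00

$99,508.00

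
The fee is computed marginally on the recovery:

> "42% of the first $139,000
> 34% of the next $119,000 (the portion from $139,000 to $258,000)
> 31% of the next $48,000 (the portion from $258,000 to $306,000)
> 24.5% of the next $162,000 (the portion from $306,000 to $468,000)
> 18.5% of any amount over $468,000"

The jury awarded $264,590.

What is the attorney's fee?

$100,882.90

First $139,000 at 42% = $58,380.00
Next $119,000 at 34% = $40,460.00
Remaining $6,590 at 31% = $2,042.90
Fee: $58,380.00 + $40,460.00 + $2,042.90 = $100,882.90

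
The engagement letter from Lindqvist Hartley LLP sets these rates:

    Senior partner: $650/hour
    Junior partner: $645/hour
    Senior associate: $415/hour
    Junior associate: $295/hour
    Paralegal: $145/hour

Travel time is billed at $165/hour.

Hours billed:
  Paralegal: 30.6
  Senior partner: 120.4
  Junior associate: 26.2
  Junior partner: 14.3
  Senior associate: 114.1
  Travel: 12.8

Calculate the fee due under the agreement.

$149,113.00

Senior partner: 120.4 × $650 = $78,260.00
Junior partner: 14.3 × $645 = $9,223.50
Senior associate: 114.1 × $415 = $47,351.50
Junior associate: 26.2 × $295 = $7,729.00
Paralegal: 30.6 × $145 = $4,437.00
Subtotal: $78,260.00 + $9,223.50 + $47,351.50 + $7,729.00 + $4,437.00 = $147,001.00
Travel: 12.8 × $165 = $2,112.00
Total: $147,001.00 + $2,112.00 = $149,113.00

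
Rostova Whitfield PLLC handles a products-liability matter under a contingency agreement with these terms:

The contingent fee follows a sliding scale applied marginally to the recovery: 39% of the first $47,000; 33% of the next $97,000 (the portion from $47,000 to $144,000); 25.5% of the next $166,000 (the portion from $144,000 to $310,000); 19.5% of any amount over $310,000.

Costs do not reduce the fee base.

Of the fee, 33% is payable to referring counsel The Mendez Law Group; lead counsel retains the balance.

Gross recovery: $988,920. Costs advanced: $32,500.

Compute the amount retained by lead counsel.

Fee base is the gross recovery, $988,920; costs are reimbursed separately.
First $47,000 at 39% = $18,330.00
Next $97,000 at 33% = $32,010.00
Next $166,000 at 25.5% = $42,330.00
Remaining $678,920 at 19.5% = $132,389.40
Fee: $18,330.00 + $32,010.00 + $42,330.00 + $132,389.40 = $225,059.40
Referral share: 33% of $225,059.40 = $74,269.60; lead counsel retains $225,059.40 − $74,269.60 = $150,789.80.

$150,789.80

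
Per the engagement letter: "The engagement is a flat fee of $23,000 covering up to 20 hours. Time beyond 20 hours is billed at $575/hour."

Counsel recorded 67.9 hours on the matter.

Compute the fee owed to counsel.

Flat fee: $23,000.00
Excess hours: 67.9 − 20 = 47.9
Overrun: 47.9 × $575 = $27,542.50
Total: $23,000.00 + $27,542.50 = $50,542.50

$50,542.50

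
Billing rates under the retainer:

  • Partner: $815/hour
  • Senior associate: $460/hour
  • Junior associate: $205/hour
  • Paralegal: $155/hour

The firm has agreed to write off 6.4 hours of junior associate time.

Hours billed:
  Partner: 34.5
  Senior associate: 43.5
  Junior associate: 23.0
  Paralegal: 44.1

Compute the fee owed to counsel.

$58,366.00

Partner: 34.5 × $815 = $28,117.50
Senior associate: 43.5 × $460 = $20,010.00
Junior associate: 23.0 × $205 = $4,715.00
Paralegal: 44.1 × $155 = $6,835.50
Subtotal: $59,678.00
Write-off: 6.4 × $205 = $1,312.00
Total: $59,678.00 − $1,312.00 = $58,366.00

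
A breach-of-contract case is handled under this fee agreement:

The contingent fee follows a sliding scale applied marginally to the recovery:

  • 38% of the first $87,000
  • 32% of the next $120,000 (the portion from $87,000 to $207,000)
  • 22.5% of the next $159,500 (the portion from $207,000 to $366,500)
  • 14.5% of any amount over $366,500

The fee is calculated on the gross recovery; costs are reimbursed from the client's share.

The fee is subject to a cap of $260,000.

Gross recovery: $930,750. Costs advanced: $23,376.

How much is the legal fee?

Fee base is the gross recovery, $930,750; costs are reimbursed separately.
First $87,000 at 38% = $33,060.00
Next $120,000 at 32% = $38,400.00
Next $159,500 at 22.5% = $35,887.50
Remaining $564,250 at 14.5% = $81,816.25
Fee: $33,060.00 + $38,400.00 + $35,887.50 + $81,816.25 = $189,163.75
$189,163.75 is under the $260,000 cap.

$189,163.75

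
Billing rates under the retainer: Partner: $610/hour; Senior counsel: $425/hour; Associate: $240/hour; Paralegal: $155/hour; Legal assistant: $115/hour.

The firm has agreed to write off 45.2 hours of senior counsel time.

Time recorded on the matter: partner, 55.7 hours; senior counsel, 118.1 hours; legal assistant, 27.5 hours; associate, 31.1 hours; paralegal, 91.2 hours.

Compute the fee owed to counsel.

$89,722.00

Partner: 55.7 × $610 = $33,977.00
Senior counsel: 118.1 × $425 = $50,192.50
Associate: 31.1 × $240 = $7,464.00
Paralegal: 91.2 × $155 = $14,136.00
Legal assistant: 27.5 × $115 = $3,162.50
Subtotal: $108,932.00
Write-off: 45.2 × $425 = $19,210.00
Total: $108,932.00 − $19,210.00 = $89,722.00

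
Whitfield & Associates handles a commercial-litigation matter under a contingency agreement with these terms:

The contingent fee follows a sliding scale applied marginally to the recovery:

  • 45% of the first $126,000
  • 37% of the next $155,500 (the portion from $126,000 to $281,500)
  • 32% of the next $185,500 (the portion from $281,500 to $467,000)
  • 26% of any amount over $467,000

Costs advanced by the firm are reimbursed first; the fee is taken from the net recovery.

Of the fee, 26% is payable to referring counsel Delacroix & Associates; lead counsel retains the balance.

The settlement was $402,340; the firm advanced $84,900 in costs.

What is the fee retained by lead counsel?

Fee base (net of costs): $402,340 − $84,900 = $317,440
First $126,000 at 45% = $56,700.00
Next $155,500 at 37% = $57,535.00
Remaining $35,940 at 32% = $11,500.80
Fee: $56,700.00 + $57,535.00 + $11,500.80 = $125,735.80
Referral share: 26% of $125,735.80 = $32,691.31; lead counsel retains $125,735.80 − $32,691.31 = $93,044.49.

$93,044.49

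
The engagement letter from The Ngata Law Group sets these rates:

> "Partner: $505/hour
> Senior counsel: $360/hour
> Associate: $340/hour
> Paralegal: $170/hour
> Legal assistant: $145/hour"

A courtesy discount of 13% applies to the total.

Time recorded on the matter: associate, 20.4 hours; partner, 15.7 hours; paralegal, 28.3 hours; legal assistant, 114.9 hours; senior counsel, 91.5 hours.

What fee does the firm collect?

$60,270.12

Partner: 15.7 × $505 = $7,928.50
Senior counsel: 91.5 × $360 = $32,940.00
Associate: 20.4 × $340 = $6,936.00
Paralegal: 28.3 × $170 = $4,811.00
Legal assistant: 114.9 × $145 = $16,660.50
Subtotal: $69,276.00
Less 13% discount: −$9,005.88
Total: $69,276.00 − $9,005.88 = $60,270.12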